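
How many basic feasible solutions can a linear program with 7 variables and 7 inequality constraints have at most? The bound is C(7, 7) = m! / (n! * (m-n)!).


Each vertex corresponds to some choice of n active constraints out of m, so the number of vertices is at most C(m, n) = m! / (n!(m-n)!).
m = 7, n = 7
Numerator: 7 * 6 * 5 * 4 * 3 * 2 * 1
Denominator: 7! = 5040
C(7, 7) = 1


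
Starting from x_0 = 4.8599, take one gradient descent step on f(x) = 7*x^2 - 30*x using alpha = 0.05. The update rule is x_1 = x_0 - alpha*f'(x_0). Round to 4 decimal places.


We compute the gradient at x_0 and apply the update.
f'(x) = 14*x - 30
f'(4.8599) = 14*4.8599 - 30 = 38.0386
x_1 = 4.8599 - 0.05*38.0386 = 2.958


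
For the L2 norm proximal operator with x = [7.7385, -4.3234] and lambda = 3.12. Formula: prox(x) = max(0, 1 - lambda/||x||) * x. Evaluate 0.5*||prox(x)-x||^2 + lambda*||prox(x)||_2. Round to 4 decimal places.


Step 1: Compute ||x||.
||x|| = 8.8643
Step 2: Compute scaling factor.
scale = max(0, 1 - 3.12/8.8643) = 0.648
Step 3: prox(x) = [5.0148, -2.8017]
||prox(x)|| = 5.7443
Step 4: Proximal objective.
0.5*||prox-x||^2 = 4.8672
lambda*||prox|| = 17.9222
Total = 22.7895


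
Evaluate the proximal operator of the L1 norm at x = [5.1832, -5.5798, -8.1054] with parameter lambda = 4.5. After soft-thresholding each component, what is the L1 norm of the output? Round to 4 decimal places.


Soft-thresholding with lambda = 4.5:
prox(5.1832) = sign(5.1832)*max(|5.1832| - 4.5, 0) = 0.6832
prox(-5.5798) = sign(-5.5798)*max(|-5.5798| - 4.5, 0) = -1.0798
prox(-8.1054) = sign(-8.1054)*max(|-8.1054| - 4.5, 0) = -3.6054
prox(x) = [0.6832, -1.0798, -3.6054]
||prox(x)||_1 = 0.6832 + 1.0798 + 3.6054 = 5.3684


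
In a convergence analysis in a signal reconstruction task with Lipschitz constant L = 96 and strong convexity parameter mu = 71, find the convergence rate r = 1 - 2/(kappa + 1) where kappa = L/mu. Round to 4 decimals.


Step 1: Compute the condition number.
kappa = L/mu = 96/71 = 1.3521
Step 2: Compute the convergence rate.
r = 1 - 2/(kappa + 1) = 1 - 2*mu/(L + mu) = (L - mu)/(L + mu) = 25/167 = 0.1497


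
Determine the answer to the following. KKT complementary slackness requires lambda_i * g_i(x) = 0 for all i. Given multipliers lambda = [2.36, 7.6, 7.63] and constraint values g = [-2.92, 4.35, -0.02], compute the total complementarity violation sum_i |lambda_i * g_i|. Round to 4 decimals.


KKT complementary slackness check:
lambda_1 * g_1 = 2.36 * -2.92 = -6.8912
lambda_2 * g_2 = 7.6 * 4.35 = 33.06
lambda_3 * g_3 = 7.63 * -0.02 = -0.1526
Total violation = 6.8912 + 33.06 + 0.1526 = 40.1038


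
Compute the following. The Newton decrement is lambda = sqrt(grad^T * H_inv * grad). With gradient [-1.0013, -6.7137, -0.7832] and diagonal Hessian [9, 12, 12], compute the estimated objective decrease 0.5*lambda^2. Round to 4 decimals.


Step 1: H is diagonal, so H^(-1) * g = [-0.1113, -0.5595, -0.0653].
Step 2: g^T H^(-1) g = sum_i g_i^2 / H_ii
  = (-1.0013)^2/9 + (-6.7137)^2/12 + (-0.7832)^2/12
  = 0.1114 + 3.7561 + 0.0511 = 3.9187
Step 3: Objective decrease = 0.5 * g^T H^(-1) g = 1.9593


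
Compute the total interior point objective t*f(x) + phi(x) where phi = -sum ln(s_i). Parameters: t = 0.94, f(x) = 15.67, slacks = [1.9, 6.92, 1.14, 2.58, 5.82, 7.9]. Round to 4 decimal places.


Step 1: Compute log-barrier.
ln values: [0.6419, 1.9344, 0.131, 0.9478, 1.7613, 2.0669]
phi = -(0.6419 + 1.9344 + 0.131 + 0.9478 + 1.7613 + 2.0669) = -7.4833
Step 2: Compute augmented objective.
t*f(x) = 0.94*15.67 = 14.7298
Total = 14.7298 - 7.4833 = 7.2465


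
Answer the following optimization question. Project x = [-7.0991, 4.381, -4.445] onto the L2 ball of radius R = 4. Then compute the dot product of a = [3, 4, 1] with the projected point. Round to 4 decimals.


Step 1: Compute ||x|| (intermediates to 6 decimals).
||x|| = sqrt((-7.0991)^2 + 4.381^2 + (-4.445)^2) = 9.452429
Step 2: Project.
Since ||x|| > R, scale = R/||x|| = 4/9.452429 = 0.423172, proj(x) = scale * x
proj(x) = [-3.00414, 1.853917, -1.881]
Step 3: Dot product.
a^T * proj(x) = 3*(-3.00414) + 4*1.853917 + 1*(-1.881) = -3.4778


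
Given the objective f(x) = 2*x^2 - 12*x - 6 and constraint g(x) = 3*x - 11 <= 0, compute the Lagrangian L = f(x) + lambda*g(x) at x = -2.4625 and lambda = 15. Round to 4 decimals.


Step 1: Evaluate f(x).
f(-2.4625) = 2*(-2.4625)^2 - 12*(-2.4625) - 6 = 35.6778
Step 2: Evaluate g(x).
g(-2.4625) = 3*-2.4625 - 11 = -18.3875
Step 3: Compute Lagrangian.
L = 35.6778 + 15*-18.3875 = -240.1347


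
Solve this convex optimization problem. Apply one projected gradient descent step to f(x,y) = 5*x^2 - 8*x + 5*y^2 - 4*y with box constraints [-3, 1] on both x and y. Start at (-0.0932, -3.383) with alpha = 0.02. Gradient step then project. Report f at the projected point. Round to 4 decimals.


Step 1: Compute gradient at (-0.0932, -3.383).
grad_x = 2*5*-0.0932 - 8 = -8.932
grad_y = 2*5*-3.383 - 4 = -37.83
Step 2: Gradient step.
x_raw = -0.0932 - 0.02*-8.932 = 0.0854
y_raw = -3.383 - 0.02*-37.83 = -2.6264
Step 3: Project onto [-3, 1].
x_proj = clip(0.0854) = 0.0854
y_proj = clip(-2.6264) = -2.6264
Step 4: Evaluate f.
f(0.0854, -2.6264) = 44.3485


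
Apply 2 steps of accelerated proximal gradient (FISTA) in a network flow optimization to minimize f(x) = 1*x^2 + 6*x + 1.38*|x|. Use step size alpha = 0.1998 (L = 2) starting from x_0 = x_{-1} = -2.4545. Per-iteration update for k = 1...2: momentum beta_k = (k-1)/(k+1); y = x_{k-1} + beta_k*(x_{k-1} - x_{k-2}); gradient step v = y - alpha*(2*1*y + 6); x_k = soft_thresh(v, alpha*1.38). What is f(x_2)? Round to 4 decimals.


FISTA on f(x) = 1*x^2 + 6*x + 1.38*|x|
L = 2, alpha = 0.1998
Iteration 1: beta = 0.0, y = -2.4545 + 0.0*(-2.4545 + 2.4545) = -2.4545
  grad(y) = 1.091, v = y - alpha*grad = -2.6725
  prox(v) = soft_thresh(-2.6725, 0.2757) = -2.3968
Iteration 2: beta = 0.3333, y = -2.3968 + 0.3333*(-2.3968 + 2.4545) = -2.3775
  grad(y) = 1.245, v = y - alpha*grad = -2.6263
  prox(v) = soft_thresh(-2.6263, 0.2757) = -2.3505
f(x_2) = 1*(-2.3505)^2 + 6*(-2.3505) + 1.38*|-2.3505| = -5.3345


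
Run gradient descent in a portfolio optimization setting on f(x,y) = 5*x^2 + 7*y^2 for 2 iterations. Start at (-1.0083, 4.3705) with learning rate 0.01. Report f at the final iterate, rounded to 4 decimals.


Gradient descent on f(x,y) = 5*x^2 + 7*y^2.
Starting point: (-1.0083, 4.3705), alpha = 0.01
Step 1: grad_x = 2*5*-1.0083 = -10.083, grad_y = 2*7*4.3705 = 61.187
  x_1 = -1.0083 - 0.01*-10.083 = -0.9075
  y_1 = 4.3705 - 0.01*61.187 = 3.7586
Step 2: grad_x = 2*5*-0.9075 = -9.0747, grad_y = 2*7*3.7586 = 52.6208
  x_2 = -0.9075 - 0.01*-9.0747 = -0.8167
  y_2 = 3.7586 - 0.01*52.6208 = 3.2324
f(-0.8167, 3.2324) = 5*(-0.8167)^2 + 7*3.2324^2 = 76.475


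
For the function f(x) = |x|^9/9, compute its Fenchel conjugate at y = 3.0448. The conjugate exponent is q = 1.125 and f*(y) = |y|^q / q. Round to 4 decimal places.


The conjugate exponent q satisfies 1/p + 1/q = 1.
p = 9, so q = 9/(9 - 1) = 1.125
|y|^q = 3.0448^1.125 = 3.4995
f*(3.0448) = 3.4995 / 1.125 = 3.1106


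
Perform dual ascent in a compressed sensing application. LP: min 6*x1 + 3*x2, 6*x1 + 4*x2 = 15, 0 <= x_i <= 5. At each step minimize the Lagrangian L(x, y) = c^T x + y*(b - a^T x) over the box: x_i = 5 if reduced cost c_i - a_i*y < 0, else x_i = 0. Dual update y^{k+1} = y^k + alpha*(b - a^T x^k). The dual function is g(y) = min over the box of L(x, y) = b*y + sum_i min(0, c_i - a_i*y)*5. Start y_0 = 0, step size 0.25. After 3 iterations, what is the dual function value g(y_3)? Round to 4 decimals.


Dual ascent for LP: min 6*x1 + 3*x2, 6*x1 + 4*x2 = 15, 0 <= x_i <= 5
Step 1: y^k = 0.0, reduced costs: (6.0, 3.0)
  x^k = (0.0, 0.0), subgradient = b - a^T x = 15.0
  y^{k+1} = 0.0 + 0.25*15.0 = 3.75
Step 2: y^k = 3.75, reduced costs: (-16.5, -12.0)
  x^k = (5.0, 5.0), subgradient = b - a^T x = -35.0
  y^{k+1} = 3.75 + 0.25*-35.0 = -5.0
Step 3: y^k = -5.0, reduced costs: (36.0, 23.0)
  x^k = (0.0, 0.0), subgradient = b - a^T x = 15.0
  y^{k+1} = -5.0 + 0.25*15.0 = -1.25
Dual objective at y_3 = -1.25: reduced costs (13.5, 8.0), box minimizer x = (0.0, 0.0)
g(y_3) = b*y + (c1 - a1*y)*x1 + (c2 - a2*y)*x2 = 15*(-1.25) + 13.5*0.0 + 8.0*0.0 = -18.75 + 0.0 + 0.0 = -18.75


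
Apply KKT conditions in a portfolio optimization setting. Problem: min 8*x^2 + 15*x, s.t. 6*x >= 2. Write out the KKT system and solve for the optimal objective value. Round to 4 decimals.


Step 1: Try lambda = 0 (constraint inactive).
x_unc = -15/(2*8) = -0.9375
Check: 6*-0.9375 = -5.625 < 2 -- violated!
Step 2: Constraint must be active: 6*x = 2
x* = 2/6 = 1/3 = 0.3333 (rounded; the exact value 1/3 is used below)
lambda = (2*8*(1/3) + 15)/6 = 3.3889
Step 3: Compute optimal value.
f(x*) = 8*(1/3)^2 + 15*(1/3) = 5.8889


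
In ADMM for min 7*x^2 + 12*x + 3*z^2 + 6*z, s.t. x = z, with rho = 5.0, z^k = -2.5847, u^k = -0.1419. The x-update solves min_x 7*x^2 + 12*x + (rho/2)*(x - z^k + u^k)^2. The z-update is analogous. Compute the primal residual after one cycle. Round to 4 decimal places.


ADMM iteration with rho = 5.0, z^k = -2.5847, u^k = -0.1419
Step 1: x-update.
Minimize 7*x^2 + 12*x + (5.0/2)*(x + 2.5847 - 0.1419)^2
FOC: (2*7 + 5.0)*x = -12 + 5.0*(-2.5847 + 0.1419)
x^{k+1} = -1.2744
Step 2: z-update.
Minimize 3*z^2 + 6*z + (5.0/2)*(-1.2744 - z - 0.1419)^2
FOC: (2*3 + 5.0)*z = -6 + 5.0*(-1.2744 - 0.1419)
z^{k+1} = -1.1892
Step 3: u-update.
u^{k+1} = -0.1419 - 1.2744 + 1.1892 = -0.2271
Step 4: Primal residual = |-1.2744 + 1.1892| = 0.0852


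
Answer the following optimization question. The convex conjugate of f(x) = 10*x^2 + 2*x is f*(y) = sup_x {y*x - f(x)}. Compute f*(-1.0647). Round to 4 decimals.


f*(y) = sup_x {y*x - a*x^2 - b*x} = sup_x {(y-b)*x - a*x^2}
FOC: (y - b) - 2a*x = 0 => x* = (y - b)/(2a)
x* = (-1.0647 - 2)/(2*10) = -0.1532
f*(-1.0647) = (y-b)^2/(4a) = (-1.0647 - 2)^2/(4*10)
= 9.3924/40 = 0.2348


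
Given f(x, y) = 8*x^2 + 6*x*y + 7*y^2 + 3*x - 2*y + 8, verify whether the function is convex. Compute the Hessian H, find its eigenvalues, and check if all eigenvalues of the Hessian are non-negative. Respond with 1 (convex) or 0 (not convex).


The Hessian of f(x,y) = 8*x^2 + 6*x*y + 7*y^2 + 3*x - 2*y + 8 is:
H = [[16, 6], [6, 14]]
Trace = 16 + 14 = 30
Determinant = 16*14 - (6)^2 = 188
Discriminant = (30)^2 - 4*188 = 148.0
Eigenvalues: lambda_1 = 8.9172, lambda_2 = 21.0828
The function is convex.

1


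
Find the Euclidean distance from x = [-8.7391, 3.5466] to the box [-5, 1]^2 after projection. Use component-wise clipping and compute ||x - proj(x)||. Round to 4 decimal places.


Project each component onto [-5, 1].
clip(-8.7391) = -5.0, clip(3.5466) = 1.0
Projection = [-5.0, 1.0]
Squared diffs: [13.9809, 6.4852]
Distance = sqrt(20.4661) = 4.5239


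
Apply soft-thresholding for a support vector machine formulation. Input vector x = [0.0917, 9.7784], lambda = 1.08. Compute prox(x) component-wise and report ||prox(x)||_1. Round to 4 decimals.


Soft-thresholding with lambda = 1.08:
prox(0.0917) = sign(0.0917)*max(|0.0917| - 1.08, 0) = 0.0
prox(9.7784) = sign(9.7784)*max(|9.7784| - 1.08, 0) = 8.6984
prox(x) = [0.0, 8.6984]
||prox(x)||_1 = 0.0 + 8.6984 = 8.6984


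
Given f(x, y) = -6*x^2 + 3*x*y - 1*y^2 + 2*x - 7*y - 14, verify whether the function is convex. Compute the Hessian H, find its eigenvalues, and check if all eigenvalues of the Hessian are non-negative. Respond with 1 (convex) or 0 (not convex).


The Hessian of f(x,y) = -6*x^2 + 3*x*y - 1*y^2 + 2*x - 7*y - 14 is:
H = [[-12, 3], [3, -2]]
Trace = -12 - 2 = -14
Determinant = -12*-2 - (3)^2 = 15
Discriminant = (-14)^2 - 4*15 = 136.0
Eigenvalues: lambda_1 = -12.831, lambda_2 = -1.169
The function is not convex.

0


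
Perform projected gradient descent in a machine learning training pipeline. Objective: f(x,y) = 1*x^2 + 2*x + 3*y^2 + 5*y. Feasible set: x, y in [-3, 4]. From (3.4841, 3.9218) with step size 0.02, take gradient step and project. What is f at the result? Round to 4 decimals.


Step 1: Compute gradient at (3.4841, 3.9218).
grad_x = 2*1*3.4841 + 2 = 8.9682
grad_y = 2*3*3.9218 + 5 = 28.5308
Step 2: Gradient step.
x_raw = 3.4841 - 0.02*8.9682 = 3.3047
y_raw = 3.9218 - 0.02*28.5308 = 3.3512
Step 3: Project onto [-3, 4].
x_proj = clip(3.3047) = 3.3047
y_proj = clip(3.3512) = 3.3512
Step 4: Evaluate f.
f(3.3047, 3.3512) = 67.978


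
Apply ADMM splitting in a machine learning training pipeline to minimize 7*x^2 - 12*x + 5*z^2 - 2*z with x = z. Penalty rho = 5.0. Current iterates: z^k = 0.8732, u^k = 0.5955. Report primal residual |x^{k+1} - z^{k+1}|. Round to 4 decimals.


ADMM iteration with rho = 5.0, z^k = 0.8732, u^k = 0.5955
Step 1: x-update.
Minimize 7*x^2 - 12*x + (5.0/2)*(x - 0.8732 + 0.5955)^2
FOC: (2*7 + 5.0)*x = 12 + 5.0*(0.8732 - 0.5955)
x^{k+1} = 0.7047
Step 2: z-update.
Minimize 5*z^2 - 2*z + (5.0/2)*(0.7047 - z + 0.5955)^2
FOC: (2*5 + 5.0)*z = 2 + 5.0*(0.7047 + 0.5955)
z^{k+1} = 0.5667
Step 3: u-update.
u^{k+1} = 0.5955 + 0.7047 - 0.5667 = 0.7334
Step 4: Primal residual = |0.7047 - 0.5667| = 0.1379


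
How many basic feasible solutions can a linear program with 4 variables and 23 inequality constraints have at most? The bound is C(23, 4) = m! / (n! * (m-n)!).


Each vertex corresponds to some choice of n active constraints out of m, so the number of vertices is at most C(m, n) = m! / (n!(m-n)!).
m = 23, n = 4
Numerator: 23 * 22 * 21 * 20
Denominator: 4! = 24
C(23, 4) = 8855


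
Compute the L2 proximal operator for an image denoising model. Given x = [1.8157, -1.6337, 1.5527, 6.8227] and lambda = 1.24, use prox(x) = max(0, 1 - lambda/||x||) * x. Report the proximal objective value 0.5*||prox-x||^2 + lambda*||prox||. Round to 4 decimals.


Step 1: Compute ||x||.
||x|| = 7.4112
Step 2: Compute scaling factor.
scale = max(0, 1 - 1.24/7.4112) = 0.8327
Step 3: prox(x) = [1.5119, -1.3604, 1.2929, 5.6812]
||prox(x)|| = 6.1712
Step 4: Proximal objective.
0.5*||prox-x||^2 = 0.7688
lambda*||prox|| = 7.6523
Total = 8.4211


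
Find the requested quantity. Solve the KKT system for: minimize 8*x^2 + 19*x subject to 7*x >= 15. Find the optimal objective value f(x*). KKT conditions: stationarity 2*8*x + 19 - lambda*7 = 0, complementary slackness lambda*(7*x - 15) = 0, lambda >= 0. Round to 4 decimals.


Step 1: Try lambda = 0 (constraint inactive).
x_unc = -19/(2*8) = -1.1875
Check: 7*-1.1875 = -8.3125 < 15 -- violated!
Step 2: Constraint must be active: 7*x = 15
x* = 15/7 = 2.1429 (rounded; the exact value 15/7 is used below)
lambda = (2*8*(15/7) + 19)/7 = 7.6122
Step 3: Compute optimal value.
f(x*) = 8*(15/7)^2 + 19*(15/7) = 77.449


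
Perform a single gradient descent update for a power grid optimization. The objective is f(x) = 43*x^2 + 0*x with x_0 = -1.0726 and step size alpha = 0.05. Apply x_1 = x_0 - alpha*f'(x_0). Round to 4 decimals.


We compute the gradient at x_0 and apply the update.
f'(x) = 86*x + 0
f'(-1.0726) = 86*-1.0726 + 0 = -92.2436
x_1 = -1.0726 - 0.05*-92.2436 = 3.5396


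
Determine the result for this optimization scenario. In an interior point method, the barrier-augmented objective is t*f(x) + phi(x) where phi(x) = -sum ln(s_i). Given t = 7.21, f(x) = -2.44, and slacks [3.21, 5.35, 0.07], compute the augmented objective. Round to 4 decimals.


Step 1: Compute log-barrier.
ln values: [1.1663, 1.6771, -2.6593]
phi = -(1.1663 + 1.6771 - 2.6593) = -0.1841
Step 2: Compute augmented objective.
t*f(x) = 7.21*-2.44 = -17.5924
Total = -17.5924 - 0.1841 = -17.7765


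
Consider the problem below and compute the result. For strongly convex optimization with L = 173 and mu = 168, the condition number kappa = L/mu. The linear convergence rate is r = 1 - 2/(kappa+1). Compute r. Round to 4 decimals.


Step 1: Compute the condition number.
kappa = L/mu = 173/168 = 1.0298
Step 2: Compute the convergence rate.
r = 1 - 2/(kappa + 1) = 1 - 2*mu/(L + mu) = (L - mu)/(L + mu) = 5/341 = 0.0147


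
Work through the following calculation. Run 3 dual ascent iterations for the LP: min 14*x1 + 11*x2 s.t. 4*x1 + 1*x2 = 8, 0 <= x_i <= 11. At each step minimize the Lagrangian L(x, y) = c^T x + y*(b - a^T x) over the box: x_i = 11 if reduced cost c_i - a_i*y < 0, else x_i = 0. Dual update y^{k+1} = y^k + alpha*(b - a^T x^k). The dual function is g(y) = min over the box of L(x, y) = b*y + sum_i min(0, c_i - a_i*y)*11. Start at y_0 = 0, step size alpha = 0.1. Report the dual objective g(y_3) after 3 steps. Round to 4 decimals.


Dual ascent for LP: min 14*x1 + 11*x2, 4*x1 + 1*x2 = 8, 0 <= x_i <= 11
Step 1: y^k = 0.0, reduced costs: (14.0, 11.0)
  x^k = (0.0, 0.0), subgradient = b - a^T x = 8.0
  y^{k+1} = 0.0 + 0.1*8.0 = 0.8
Step 2: y^k = 0.8, reduced costs: (10.8, 10.2)
  x^k = (0.0, 0.0), subgradient = b - a^T x = 8.0
  y^{k+1} = 0.8 + 0.1*8.0 = 1.6
Step 3: y^k = 1.6, reduced costs: (7.6, 9.4)
  x^k = (0.0, 0.0), subgradient = b - a^T x = 8.0
  y^{k+1} = 1.6 + 0.1*8.0 = 2.4
Dual objective at y_3 = 2.4: reduced costs (4.4, 8.6), box minimizer x = (0.0, 0.0)
g(y_3) = b*y + (c1 - a1*y)*x1 + (c2 - a2*y)*x2 = 8*2.4 + 4.4*0.0 + 8.6*0.0 = 19.2 + 0.0 + 0.0 = 19.2


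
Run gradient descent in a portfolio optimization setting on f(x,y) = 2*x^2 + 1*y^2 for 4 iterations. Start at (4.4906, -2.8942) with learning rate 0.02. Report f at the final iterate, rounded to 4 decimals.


Gradient descent on f(x,y) = 2*x^2 + 1*y^2.
Starting point: (4.4906, -2.8942), alpha = 0.02
Step 1: grad_x = 2*2*4.4906 = 17.9624, grad_y = 2*1*-2.8942 = -5.7884
  x_1 = 4.4906 - 0.02*17.9624 = 4.1314
  y_1 = -2.8942 - 0.02*-5.7884 = -2.7784
Step 2: grad_x = 2*2*4.1314 = 16.5254, grad_y = 2*1*-2.7784 = -5.5569
  x_2 = 4.1314 - 0.02*16.5254 = 3.8008
  y_2 = -2.7784 - 0.02*-5.5569 = -2.6673
Step 3: grad_x = 2*2*3.8008 = 15.2034, grad_y = 2*1*-2.6673 = -5.3346
  x_3 = 3.8008 - 0.02*15.2034 = 3.4968
  y_3 = -2.6673 - 0.02*-5.3346 = -2.5606
Step 4: grad_x = 2*2*3.4968 = 13.9871, grad_y = 2*1*-2.5606 = -5.1212
  x_4 = 3.4968 - 0.02*13.9871 = 3.217
  y_4 = -2.5606 - 0.02*-5.1212 = -2.4582
f(3.217, -2.4582) = 2*3.217^2 + 1*(-2.4582)^2 = 26.7413


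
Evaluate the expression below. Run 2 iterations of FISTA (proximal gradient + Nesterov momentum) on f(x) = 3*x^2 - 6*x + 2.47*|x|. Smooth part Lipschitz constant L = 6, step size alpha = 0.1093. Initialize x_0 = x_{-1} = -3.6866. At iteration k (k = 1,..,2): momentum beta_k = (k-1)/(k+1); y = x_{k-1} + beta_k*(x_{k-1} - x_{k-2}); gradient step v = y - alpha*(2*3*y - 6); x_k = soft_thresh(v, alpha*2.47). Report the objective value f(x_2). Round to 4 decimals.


FISTA on f(x) = 3*x^2 - 6*x + 2.47*|x|
L = 6, alpha = 0.1093
Iteration 1: beta = 0.0, y = -3.6866 + 0.0*(-3.6866 + 3.6866) = -3.6866
  grad(y) = -28.1196, v = y - alpha*grad = -0.6131
  prox(v) = soft_thresh(-0.6131, 0.27) = -0.3432
Iteration 2: beta = 0.3333, y = -0.3432 + 0.3333*(-0.3432 + 3.6866) = 0.7713
  grad(y) = -1.3721, v = y - alpha*grad = 0.9213
  prox(v) = soft_thresh(0.9213, 0.27) = 0.6513
f(x_2) = 3*0.6513^2 - 6*0.6513 + 2.47*|0.6513| = -1.0265


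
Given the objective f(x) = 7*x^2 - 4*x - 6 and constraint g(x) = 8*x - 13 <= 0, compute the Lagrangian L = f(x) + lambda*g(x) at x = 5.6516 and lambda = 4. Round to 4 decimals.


Step 1: Evaluate f(x).
f(5.6516) = 7*5.6516^2 - 4*5.6516 - 6 = 194.9777
Step 2: Evaluate g(x).
g(5.6516) = 8*5.6516 - 13 = 32.2128
Step 3: Compute Lagrangian.
L = 194.9777 + 4*32.2128 = 323.8289


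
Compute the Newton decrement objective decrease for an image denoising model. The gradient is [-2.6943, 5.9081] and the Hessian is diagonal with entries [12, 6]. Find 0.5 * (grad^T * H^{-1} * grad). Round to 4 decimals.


Step 1: H is diagonal, so H^(-1) * g = [-0.2245, 0.9847].
Step 2: g^T H^(-1) g = sum_i g_i^2 / H_ii
  = (-2.6943)^2/12 + (5.9081)^2/6
  = 0.6049 + 5.8176 = 6.4225
Step 3: Objective decrease = 0.5 * g^T H^(-1) g = 3.2113


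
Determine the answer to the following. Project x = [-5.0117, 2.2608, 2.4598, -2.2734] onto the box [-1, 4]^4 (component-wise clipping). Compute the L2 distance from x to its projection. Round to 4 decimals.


Project each component onto [-1, 4].
clip(-5.0117) = -1.0, clip(2.2608) = 2.2608, clip(2.4598) = 2.4598, clip(-2.2734) = -1.0
Projection = [-1.0, 2.2608, 2.4598, -1.0]
Squared diffs: [16.0937, 0.0, 0.0, 1.6215]
Distance = sqrt(17.7152) = 4.209


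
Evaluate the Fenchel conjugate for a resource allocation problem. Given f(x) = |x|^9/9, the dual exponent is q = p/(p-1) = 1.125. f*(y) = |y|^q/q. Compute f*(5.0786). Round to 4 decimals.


The conjugate exponent q satisfies 1/p + 1/q = 1.
p = 9, so q = 9/(9 - 1) = 1.125
|y|^q = 5.0786^1.125 = 6.2225
f*(5.0786) = 6.2225 / 1.125 = 5.5311


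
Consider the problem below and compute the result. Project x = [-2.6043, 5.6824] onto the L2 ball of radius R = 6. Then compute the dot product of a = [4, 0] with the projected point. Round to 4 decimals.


Step 1: Compute ||x|| (intermediates to 6 decimals).
||x|| = sqrt((-2.6043)^2 + 5.6824^2) = 6.250764
Step 2: Project.
Since ||x|| > R, scale = R/||x|| = 6/6.250764 = 0.959883, proj(x) = scale * x
proj(x) = [-2.499823, 5.454439]
Step 3: Dot product.
a^T * proj(x) = 4*(-2.499823) + 0*5.454439 = -9.9993


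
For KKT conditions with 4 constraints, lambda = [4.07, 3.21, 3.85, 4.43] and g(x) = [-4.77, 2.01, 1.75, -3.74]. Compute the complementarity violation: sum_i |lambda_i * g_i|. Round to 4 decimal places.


KKT complementary slackness check:
lambda_1 * g_1 = 4.07 * -4.77 = -19.4139
lambda_2 * g_2 = 3.21 * 2.01 = 6.4521
lambda_3 * g_3 = 3.85 * 1.75 = 6.7375
lambda_4 * g_4 = 4.43 * -3.74 = -16.5682
Total violation = 19.4139 + 6.4521 + 6.7375 + 16.5682 = 49.1717


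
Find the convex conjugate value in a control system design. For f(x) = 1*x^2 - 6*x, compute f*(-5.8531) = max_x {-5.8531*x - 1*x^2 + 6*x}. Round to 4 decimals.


f*(y) = sup_x {y*x - a*x^2 - b*x} = sup_x {(y-b)*x - a*x^2}
FOC: (y - b) - 2a*x = 0 => x* = (y - b)/(2a)
x* = (-5.8531 + 6)/(2*1) = 0.0735
f*(-5.8531) = (y-b)^2/(4a) = (-5.8531 + 6)^2/(4*1)
= 0.0216/4 = 0.0054


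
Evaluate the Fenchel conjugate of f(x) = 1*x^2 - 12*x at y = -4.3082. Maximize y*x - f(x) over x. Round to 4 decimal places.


f*(y) = sup_x {y*x - a*x^2 - b*x} = sup_x {(y-b)*x - a*x^2}
FOC: (y - b) - 2a*x = 0 => x* = (y - b)/(2a)
x* = (-4.3082 + 12)/(2*1) = 3.8459
f*(-4.3082) = (y-b)^2/(4a) = (-4.3082 + 12)^2/(4*1)
= 59.1638/4 = 14.7909


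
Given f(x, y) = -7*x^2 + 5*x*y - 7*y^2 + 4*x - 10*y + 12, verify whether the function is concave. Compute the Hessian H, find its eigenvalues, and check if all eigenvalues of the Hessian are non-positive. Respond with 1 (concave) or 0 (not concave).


The Hessian of f(x,y) = -7*x^2 + 5*x*y - 7*y^2 + 4*x - 10*y + 12 is:
H = [[-14, 5], [5, -14]]
Trace = -14 - 14 = -28
Determinant = -14*-14 - (5)^2 = 171
Discriminant = (-28)^2 - 4*171 = 100.0
Eigenvalues: lambda_1 = -19.0, lambda_2 = -9.0
The function is concave.

1


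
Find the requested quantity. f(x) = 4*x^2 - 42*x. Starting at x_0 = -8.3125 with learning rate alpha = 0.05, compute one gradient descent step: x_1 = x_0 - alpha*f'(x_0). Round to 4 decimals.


We compute the gradient at x_0 and apply the update.
f'(x) = 8*x - 42
f'(-8.3125) = 8*-8.3125 - 42 = -108.5
x_1 = -8.3125 - 0.05*-108.5 = -2.8875


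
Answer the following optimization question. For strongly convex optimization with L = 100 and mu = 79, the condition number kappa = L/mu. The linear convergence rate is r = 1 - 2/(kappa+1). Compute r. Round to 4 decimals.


Step 1: Compute the condition number.
kappa = L/mu = 100/79 = 1.2658
Step 2: Compute the convergence rate.
r = 1 - 2/(kappa + 1) = 1 - 2*mu/(L + mu) = (L - mu)/(L + mu) = 21/179 = 0.1173


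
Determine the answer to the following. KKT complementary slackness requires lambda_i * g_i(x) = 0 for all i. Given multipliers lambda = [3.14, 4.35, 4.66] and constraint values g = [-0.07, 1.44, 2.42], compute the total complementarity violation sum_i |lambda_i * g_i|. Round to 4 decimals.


KKT complementary slackness check:
lambda_1 * g_1 = 3.14 * -0.07 = -0.2198
lambda_2 * g_2 = 4.35 * 1.44 = 6.264
lambda_3 * g_3 = 4.66 * 2.42 = 11.2772
Total violation = 0.2198 + 6.264 + 11.2772 = 17.761


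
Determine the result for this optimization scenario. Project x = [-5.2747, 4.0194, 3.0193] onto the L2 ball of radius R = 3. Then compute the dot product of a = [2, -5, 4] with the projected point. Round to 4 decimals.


Step 1: Compute ||x|| (intermediates to 6 decimals).
||x|| = sqrt((-5.2747)^2 + 4.0194^2 + 3.0193^2) = 7.286577
Step 2: Project.
Since ||x|| > R, scale = R/||x|| = 3/7.286577 = 0.411716, proj(x) = scale * x
proj(x) = [-2.171678, 1.654851, 1.243094]
Step 3: Dot product.
a^T * proj(x) = 2*(-2.171678) - 5*1.654851 + 4*1.243094 = -7.6452


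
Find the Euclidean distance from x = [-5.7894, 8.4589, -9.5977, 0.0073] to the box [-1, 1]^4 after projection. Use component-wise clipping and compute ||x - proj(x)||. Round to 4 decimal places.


Project each component onto [-1, 1].
clip(-5.7894) = -1.0, clip(8.4589) = 1.0, clip(-9.5977) = -1.0, clip(0.0073) = 0.0073
Projection = [-1.0, 1.0, -1.0, 0.0073]
Squared diffs: [22.9384, 55.6352, 73.9204, 0.0]
Distance = sqrt(152.494) = 12.3488


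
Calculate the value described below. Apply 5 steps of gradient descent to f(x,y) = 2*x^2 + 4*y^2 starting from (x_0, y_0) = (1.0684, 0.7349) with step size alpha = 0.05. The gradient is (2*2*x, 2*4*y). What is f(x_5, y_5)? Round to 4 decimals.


Gradient descent on f(x,y) = 2*x^2 + 4*y^2.
Starting point: (1.0684, 0.7349), alpha = 0.05
Step 1: grad_x = 2*2*1.0684 = 4.2736, grad_y = 2*4*0.7349 = 5.8792
  x_1 = 1.0684 - 0.05*4.2736 = 0.8547
  y_1 = 0.7349 - 0.05*5.8792 = 0.4409
Step 2: grad_x = 2*2*0.8547 = 3.4189, grad_y = 2*4*0.4409 = 3.5275
  x_2 = 0.8547 - 0.05*3.4189 = 0.6838
  y_2 = 0.4409 - 0.05*3.5275 = 0.2646
Step 3: grad_x = 2*2*0.6838 = 2.7351, grad_y = 2*4*0.2646 = 2.1165
  x_3 = 0.6838 - 0.05*2.7351 = 0.547
  y_3 = 0.2646 - 0.05*2.1165 = 0.1587
Step 4: grad_x = 2*2*0.547 = 2.1881, grad_y = 2*4*0.1587 = 1.2699
  x_4 = 0.547 - 0.05*2.1881 = 0.4376
  y_4 = 0.1587 - 0.05*1.2699 = 0.0952
Step 5: grad_x = 2*2*0.4376 = 1.7505, grad_y = 2*4*0.0952 = 0.7619
  x_5 = 0.4376 - 0.05*1.7505 = 0.3501
  y_5 = 0.0952 - 0.05*0.7619 = 0.0571
f(0.3501, 0.0571) = 2*0.3501^2 + 4*0.0571^2 = 0.2582


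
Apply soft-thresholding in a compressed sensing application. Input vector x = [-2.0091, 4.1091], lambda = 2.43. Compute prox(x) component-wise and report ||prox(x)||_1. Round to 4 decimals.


Soft-thresholding with lambda = 2.43:
prox(-2.0091) = sign(-2.0091)*max(|-2.0091| - 2.43, 0) = 0.0
prox(4.1091) = sign(4.1091)*max(|4.1091| - 2.43, 0) = 1.6791
prox(x) = [0.0, 1.6791]
||prox(x)||_1 = 0.0 + 1.6791 = 1.6791


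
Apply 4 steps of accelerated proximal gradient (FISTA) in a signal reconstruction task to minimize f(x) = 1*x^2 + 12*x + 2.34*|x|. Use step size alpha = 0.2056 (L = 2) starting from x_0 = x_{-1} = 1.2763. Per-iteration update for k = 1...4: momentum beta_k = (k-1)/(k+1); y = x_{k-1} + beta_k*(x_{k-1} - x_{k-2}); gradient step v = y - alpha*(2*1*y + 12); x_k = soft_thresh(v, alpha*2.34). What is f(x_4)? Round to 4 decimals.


FISTA on f(x) = 1*x^2 + 12*x + 2.34*|x|
L = 2, alpha = 0.2056
Iteration 1: beta = 0.0, y = 1.2763 + 0.0*(1.2763 - 1.2763) = 1.2763
  grad(y) = 14.5526, v = y - alpha*grad = -1.7157
  prox(v) = soft_thresh(-1.7157, 0.4811) = -1.2346
Iteration 2: beta = 0.3333, y = -1.2346 + 0.3333*(-1.2346 - 1.2763) = -2.0716
  grad(y) = 7.8568, v = y - alpha*grad = -3.6869
  prox(v) = soft_thresh(-3.6869, 0.4811) = -3.2058
Iteration 3: beta = 0.5, y = -3.2058 + 0.5*(-3.2058 + 1.2346) = -4.1915
  grad(y) = 3.6171, v = y - alpha*grad = -4.9351
  prox(v) = soft_thresh(-4.9351, 0.4811) = -4.454
Iteration 4: beta = 0.6, y = -4.454 + 0.6*(-4.454 + 3.2058) = -5.2029
  grad(y) = 1.5941, v = y - alpha*grad = -5.5307
  prox(v) = soft_thresh(-5.5307, 0.4811) = -5.0496
f(x_4) = 1*(-5.0496)^2 + 12*(-5.0496) + 2.34*|-5.0496| = -23.2807


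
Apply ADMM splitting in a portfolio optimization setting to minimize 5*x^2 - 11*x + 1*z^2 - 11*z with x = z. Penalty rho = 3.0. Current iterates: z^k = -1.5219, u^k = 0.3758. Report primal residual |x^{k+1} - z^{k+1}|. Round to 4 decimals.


ADMM iteration with rho = 3.0, z^k = -1.5219, u^k = 0.3758
Step 1: x-update.
Minimize 5*x^2 - 11*x + (3.0/2)*(x + 1.5219 + 0.3758)^2
FOC: (2*5 + 3.0)*x = 11 + 3.0*(-1.5219 - 0.3758)
x^{k+1} = 0.4082
Step 2: z-update.
Minimize 1*z^2 - 11*z + (3.0/2)*(0.4082 - z + 0.3758)^2
FOC: (2*1 + 3.0)*z = 11 + 3.0*(0.4082 + 0.3758)
z^{k+1} = 2.6704
Step 3: u-update.
u^{k+1} = 0.3758 + 0.4082 - 2.6704 = -1.8864
Step 4: Primal residual = |0.4082 - 2.6704| = 2.2622


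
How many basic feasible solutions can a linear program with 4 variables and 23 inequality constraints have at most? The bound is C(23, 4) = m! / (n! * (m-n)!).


Each vertex corresponds to some choice of n active constraints out of m, so the number of vertices is at most C(m, n) = m! / (n!(m-n)!).
m = 23, n = 4
Numerator: 23 * 22 * 21 * 20
Denominator: 4! = 24
C(23, 4) = 8855


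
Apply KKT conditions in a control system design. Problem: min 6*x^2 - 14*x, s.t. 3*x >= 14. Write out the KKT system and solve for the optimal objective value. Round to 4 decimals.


Step 1: Try lambda = 0 (constraint inactive).
x_unc = 14/(2*6) = 1.1667
Check: 3*1.1667 = 3.5001 < 14 -- violated!
Step 2: Constraint must be active: 3*x = 14
x* = 14/3 = 4.6667 (rounded; the exact value 14/3 is used below)
lambda = (2*6*(14/3) - 14)/3 = 14.0
Step 3: Compute optimal value.
f(x*) = 6*(14/3)^2 - 14*(14/3) = 65.3333


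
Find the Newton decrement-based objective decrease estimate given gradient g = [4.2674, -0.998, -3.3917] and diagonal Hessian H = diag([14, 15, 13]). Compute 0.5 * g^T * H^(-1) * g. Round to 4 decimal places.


Step 1: H is diagonal, so H^(-1) * g = [0.3048, -0.0665, -0.2609].
Step 2: g^T H^(-1) g = sum_i g_i^2 / H_ii
  = (4.2674)^2/14 + (-0.998)^2/15 + (-3.3917)^2/13
  = 1.3008 + 0.0664 + 0.8849 = 2.2521
Step 3: Objective decrease = 0.5 * g^T H^(-1) g = 1.126


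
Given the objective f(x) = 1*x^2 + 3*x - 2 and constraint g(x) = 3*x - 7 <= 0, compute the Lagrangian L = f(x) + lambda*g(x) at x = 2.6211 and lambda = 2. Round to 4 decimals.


Step 1: Evaluate f(x).
f(2.6211) = 1*2.6211^2 + 3*2.6211 - 2 = 12.7335
Step 2: Evaluate g(x).
g(2.6211) = 3*2.6211 - 7 = 0.8633
Step 3: Compute Lagrangian.
L = 12.7335 + 2*0.8633 = 14.4601


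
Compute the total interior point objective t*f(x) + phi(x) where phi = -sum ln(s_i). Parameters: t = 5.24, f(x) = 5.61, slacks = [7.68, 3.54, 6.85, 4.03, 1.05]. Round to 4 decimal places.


Step 1: Compute log-barrier.
ln values: [2.0386, 1.2641, 1.9242, 1.3938, 0.0488]
phi = -(2.0386 + 1.2641 + 1.9242 + 1.3938 + 0.0488) = -6.6696
Step 2: Compute augmented objective.
t*f(x) = 5.24*5.61 = 29.3964
Total = 29.3964 - 6.6696 = 22.7268


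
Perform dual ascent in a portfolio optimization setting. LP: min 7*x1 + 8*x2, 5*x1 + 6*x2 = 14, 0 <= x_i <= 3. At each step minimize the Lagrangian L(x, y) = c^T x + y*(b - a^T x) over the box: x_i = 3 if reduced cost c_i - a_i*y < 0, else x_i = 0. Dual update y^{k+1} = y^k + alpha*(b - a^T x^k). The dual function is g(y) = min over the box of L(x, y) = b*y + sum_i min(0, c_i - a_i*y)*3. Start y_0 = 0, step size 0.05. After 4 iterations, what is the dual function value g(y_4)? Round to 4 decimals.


Dual ascent for LP: min 7*x1 + 8*x2, 5*x1 + 6*x2 = 14, 0 <= x_i <= 3
Step 1: y^k = 0.0, reduced costs: (7.0, 8.0)
  x^k = (0.0, 0.0), subgradient = b - a^T x = 14.0
  y^{k+1} = 0.0 + 0.05*14.0 = 0.7
Step 2: y^k = 0.7, reduced costs: (3.5, 3.8)
  x^k = (0.0, 0.0), subgradient = b - a^T x = 14.0
  y^{k+1} = 0.7 + 0.05*14.0 = 1.4
Step 3: y^k = 1.4, reduced costs: (0.0, -0.4)
  x^k = (0.0, 3.0), subgradient = b - a^T x = -4.0
  y^{k+1} = 1.4 + 0.05*-4.0 = 1.2
Step 4: y^k = 1.2, reduced costs: (1.0, 0.8)
  x^k = (0.0, 0.0), subgradient = b - a^T x = 14.0
  y^{k+1} = 1.2 + 0.05*14.0 = 1.9
Dual objective at y_4 = 1.9: reduced costs (-2.5, -3.4), box minimizer x = (3.0, 3.0)
g(y_4) = b*y + (c1 - a1*y)*x1 + (c2 - a2*y)*x2 = 14*1.9 + (-2.5)*3.0 + (-3.4)*3.0 = 26.6 - 7.5 - 10.2 = 8.9


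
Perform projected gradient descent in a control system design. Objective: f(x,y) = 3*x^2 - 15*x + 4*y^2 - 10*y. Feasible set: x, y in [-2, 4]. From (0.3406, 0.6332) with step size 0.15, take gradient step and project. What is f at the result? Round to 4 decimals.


Step 1: Compute gradient at (0.3406, 0.6332).
grad_x = 2*3*0.3406 - 15 = -12.9564
grad_y = 2*4*0.6332 - 10 = -4.9344
Step 2: Gradient step.
x_raw = 0.3406 - 0.15*-12.9564 = 2.2841
y_raw = 0.6332 - 0.15*-4.9344 = 1.3734
Step 3: Project onto [-2, 4].
x_proj = clip(2.2841) = 2.2841
y_proj = clip(1.3734) = 1.3734
Step 4: Evaluate f.
f(2.2841, 1.3734) = -24.7992


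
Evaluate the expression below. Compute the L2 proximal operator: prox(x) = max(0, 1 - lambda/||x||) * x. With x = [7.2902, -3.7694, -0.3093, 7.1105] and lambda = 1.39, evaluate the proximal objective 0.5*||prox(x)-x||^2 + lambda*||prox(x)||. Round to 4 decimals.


Step 1: Compute ||x||.
||x|| = 10.8633
Step 2: Compute scaling factor.
scale = max(0, 1 - 1.39/10.8633) = 0.872
Step 3: prox(x) = [6.3574, -3.2871, -0.2697, 6.2007]
||prox(x)|| = 9.4733
Step 4: Proximal objective.
0.5*||prox-x||^2 = 0.9661
lambda*||prox|| = 13.1679
Total = 14.1339


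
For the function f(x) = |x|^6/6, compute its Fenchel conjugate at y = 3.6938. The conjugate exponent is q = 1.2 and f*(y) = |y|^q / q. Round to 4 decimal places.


The conjugate exponent q satisfies 1/p + 1/q = 1.
p = 6, so q = 6/(6 - 1) = 1.2
|y|^q = 3.6938^1.2 = 4.797
f*(3.6938) = 4.797 / 1.2 = 3.9975


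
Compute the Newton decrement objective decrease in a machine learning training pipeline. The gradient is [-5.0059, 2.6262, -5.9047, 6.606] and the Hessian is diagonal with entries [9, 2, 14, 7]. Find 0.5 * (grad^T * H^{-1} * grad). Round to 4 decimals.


Step 1: H is diagonal, so H^(-1) * g = [-0.5562, 1.3131, -0.4218, 0.9437].
Step 2: g^T H^(-1) g = sum_i g_i^2 / H_ii
  = (-5.0059)^2/9 + (2.6262)^2/2 + (-5.9047)^2/14 + (6.606)^2/7
  = 2.7843 + 3.4485 + 2.4904 + 6.2342 = 14.9574
Step 3: Objective decrease = 0.5 * g^T H^(-1) g = 7.4787


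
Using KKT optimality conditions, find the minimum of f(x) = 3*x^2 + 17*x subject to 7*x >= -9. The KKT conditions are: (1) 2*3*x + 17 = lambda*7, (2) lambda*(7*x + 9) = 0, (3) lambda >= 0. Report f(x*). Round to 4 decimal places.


Step 1: Try lambda = 0 (constraint inactive).
x_unc = -17/(2*3) = -2.8333
Check: 7*-2.8333 = -19.8331 < -9 -- violated!
Step 2: Constraint must be active: 7*x = -9
x* = -9/7 = -1.2857 (rounded; the exact value -9/7 is used below)
lambda = (2*3*(-9/7) + 17)/7 = 1.3265
Step 3: Compute optimal value.
f(x*) = 3*(-9/7)^2 + 17*(-9/7) = -16.898


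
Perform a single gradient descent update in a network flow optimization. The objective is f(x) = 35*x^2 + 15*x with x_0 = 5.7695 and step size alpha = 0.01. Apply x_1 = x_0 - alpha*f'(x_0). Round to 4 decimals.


We compute the gradient at x_0 and apply the update.
f'(x) = 70*x + 15
f'(5.7695) = 70*5.7695 + 15 = 418.865
x_1 = 5.7695 - 0.01*418.865 = 1.5809


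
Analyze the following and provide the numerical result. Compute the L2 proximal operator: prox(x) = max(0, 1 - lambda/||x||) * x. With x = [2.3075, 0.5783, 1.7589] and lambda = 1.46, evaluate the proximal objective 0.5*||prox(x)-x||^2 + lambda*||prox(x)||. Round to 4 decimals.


Step 1: Compute ||x||.
||x|| = 2.9585
Step 2: Compute scaling factor.
scale = max(0, 1 - 1.46/2.9585) = 0.5065
Step 3: prox(x) = [1.1688, 0.2929, 0.8909]
||prox(x)|| = 1.4985
Step 4: Proximal objective.
0.5*||prox-x||^2 = 1.0658
lambda*||prox|| = 2.1878
Total = 3.2536


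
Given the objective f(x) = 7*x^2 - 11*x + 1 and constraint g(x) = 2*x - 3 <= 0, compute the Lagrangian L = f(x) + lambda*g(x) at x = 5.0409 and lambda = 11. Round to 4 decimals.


Step 1: Evaluate f(x).
f(5.0409) = 7*5.0409^2 - 11*5.0409 + 1 = 123.4248
Step 2: Evaluate g(x).
g(5.0409) = 2*5.0409 - 3 = 7.0818
Step 3: Compute Lagrangian.
L = 123.4248 + 11*7.0818 = 201.3246


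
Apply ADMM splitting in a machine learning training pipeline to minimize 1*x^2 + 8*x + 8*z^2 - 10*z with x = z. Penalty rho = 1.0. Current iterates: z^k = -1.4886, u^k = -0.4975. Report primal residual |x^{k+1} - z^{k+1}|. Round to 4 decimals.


ADMM iteration with rho = 1.0, z^k = -1.4886, u^k = -0.4975
Step 1: x-update.
Minimize 1*x^2 + 8*x + (1.0/2)*(x + 1.4886 - 0.4975)^2
FOC: (2*1 + 1.0)*x = -8 + 1.0*(-1.4886 + 0.4975)
x^{k+1} = -2.997
Step 2: z-update.
Minimize 8*z^2 - 10*z + (1.0/2)*(-2.997 - z - 0.4975)^2
FOC: (2*8 + 1.0)*z = 10 + 1.0*(-2.997 - 0.4975)
z^{k+1} = 0.3827
Step 3: u-update.
u^{k+1} = -0.4975 - 2.997 - 0.3827 = -3.8772
Step 4: Primal residual = |-2.997 - 0.3827| = 3.3797


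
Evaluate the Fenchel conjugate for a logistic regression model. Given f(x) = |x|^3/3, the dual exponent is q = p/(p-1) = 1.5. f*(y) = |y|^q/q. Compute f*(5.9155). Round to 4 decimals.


The conjugate exponent q satisfies 1/p + 1/q = 1.
p = 3, so q = 3/(3 - 1) = 1.5
|y|^q = 5.9155^1.5 = 14.3876
f*(5.9155) = 14.3876 / 1.5 = 9.5917


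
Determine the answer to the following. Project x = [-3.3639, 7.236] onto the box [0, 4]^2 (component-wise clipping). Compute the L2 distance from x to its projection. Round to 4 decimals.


Project each component onto [0, 4].
clip(-3.3639) = 0.0, clip(7.236) = 4.0
Projection = [0.0, 4.0]
Squared diffs: [11.3158, 10.4717]
Distance = sqrt(21.7875) = 4.6677


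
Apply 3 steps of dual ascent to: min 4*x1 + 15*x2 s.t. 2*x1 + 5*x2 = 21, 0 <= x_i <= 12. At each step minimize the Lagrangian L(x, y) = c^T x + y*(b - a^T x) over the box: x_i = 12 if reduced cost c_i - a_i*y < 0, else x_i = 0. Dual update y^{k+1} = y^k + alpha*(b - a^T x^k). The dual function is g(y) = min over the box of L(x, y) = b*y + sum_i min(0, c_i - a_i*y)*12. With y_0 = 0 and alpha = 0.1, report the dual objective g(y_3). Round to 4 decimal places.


Dual ascent for LP: min 4*x1 + 15*x2, 2*x1 + 5*x2 = 21, 0 <= x_i <= 12
Step 1: y^k = 0.0, reduced costs: (4.0, 15.0)
  x^k = (0.0, 0.0), subgradient = b - a^T x = 21.0
  y^{k+1} = 0.0 + 0.1*21.0 = 2.1
Step 2: y^k = 2.1, reduced costs: (-0.2, 4.5)
  x^k = (12.0, 0.0), subgradient = b - a^T x = -3.0
  y^{k+1} = 2.1 + 0.1*-3.0 = 1.8
Step 3: y^k = 1.8, reduced costs: (0.4, 6.0)
  x^k = (0.0, 0.0), subgradient = b - a^T x = 21.0
  y^{k+1} = 1.8 + 0.1*21.0 = 3.9
Dual objective at y_3 = 3.9: reduced costs (-3.8, -4.5), box minimizer x = (12.0, 12.0)
g(y_3) = b*y + (c1 - a1*y)*x1 + (c2 - a2*y)*x2 = 21*3.9 + (-3.8)*12.0 + (-4.5)*12.0 = 81.9 - 45.6 - 54.0 = -17.7


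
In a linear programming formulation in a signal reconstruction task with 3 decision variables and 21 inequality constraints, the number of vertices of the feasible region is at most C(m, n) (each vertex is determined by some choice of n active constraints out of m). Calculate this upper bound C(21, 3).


Each vertex corresponds to some choice of n active constraints out of m, so the number of vertices is at most C(m, n) = m! / (n!(m-n)!).
m = 21, n = 3
Numerator: 21 * 20 * 19
Denominator: 3! = 6
C(21, 3) = 1330


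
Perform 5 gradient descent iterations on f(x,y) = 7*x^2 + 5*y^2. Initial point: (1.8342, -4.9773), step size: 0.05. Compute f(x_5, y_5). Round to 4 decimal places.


Gradient descent on f(x,y) = 7*x^2 + 5*y^2.
Starting point: (1.8342, -4.9773), alpha = 0.05
Step 1: grad_x = 2*7*1.8342 = 25.6788, grad_y = 2*5*-4.9773 = -49.773
  x_1 = 1.8342 - 0.05*25.6788 = 0.5503
  y_1 = -4.9773 - 0.05*-49.773 = -2.4887
Step 2: grad_x = 2*7*0.5503 = 7.7036, grad_y = 2*5*-2.4887 = -24.8865
  x_2 = 0.5503 - 0.05*7.7036 = 0.1651
  y_2 = -2.4887 - 0.05*-24.8865 = -1.2443
Step 3: grad_x = 2*7*0.1651 = 2.3111, grad_y = 2*5*-1.2443 = -12.4433
  x_3 = 0.1651 - 0.05*2.3111 = 0.0495
  y_3 = -1.2443 - 0.05*-12.4433 = -0.6222
Step 4: grad_x = 2*7*0.0495 = 0.6933, grad_y = 2*5*-0.6222 = -6.2216
  x_4 = 0.0495 - 0.05*0.6933 = 0.0149
  y_4 = -0.6222 - 0.05*-6.2216 = -0.3111
Step 5: grad_x = 2*7*0.0149 = 0.208, grad_y = 2*5*-0.3111 = -3.1108
  x_5 = 0.0149 - 0.05*0.208 = 0.0045
  y_5 = -0.3111 - 0.05*-3.1108 = -0.1555
f(0.0045, -0.1555) = 7*0.0045^2 + 5*(-0.1555)^2 = 0.1211
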